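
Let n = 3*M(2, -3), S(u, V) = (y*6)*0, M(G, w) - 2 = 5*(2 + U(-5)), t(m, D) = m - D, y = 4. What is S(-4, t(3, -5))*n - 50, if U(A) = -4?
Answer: -50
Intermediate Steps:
M(G, w) = -8 (M(G, w) = 2 + 5*(2 - 4) = 2 + 5*(-2) = 2 - 10 = -8)
S(u, V) = 0 (S(u, V) = (4*6)*0 = 24*0 = 0)
n = -24 (n = 3*(-8) = -24)
S(-4, t(3, -5))*n - 50 = 0*(-24) - 50 = 0 - 50 = -50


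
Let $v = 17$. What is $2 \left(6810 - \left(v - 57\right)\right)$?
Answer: $13700$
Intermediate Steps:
$2 \left(6810 - \left(v - 57\right)\right) = 2 \left(6810 - \left(17 - 57\right)\right) = 2 \left(6810 - -40\right) = 2 \left(6810 + 40\right) = 2 \cdot 6850 = 13700$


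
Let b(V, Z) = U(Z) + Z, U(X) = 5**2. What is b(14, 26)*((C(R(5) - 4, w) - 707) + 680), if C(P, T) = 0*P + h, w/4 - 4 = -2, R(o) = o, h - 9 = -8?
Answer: -1326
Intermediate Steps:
h = 1 (h = 9 - 8 = 1)
U(X) = 25
b(V, Z) = 25 + Z
w = 8 (w = 16 + 4*(-2) = 16 - 8 = 8)
C(P, T) = 1 (C(P, T) = 0*P + 1 = 0 + 1 = 1)
b(14, 26)*((C(R(5) - 4, w) - 707) + 680) = (25 + 26)*((1 - 707) + 680) = 51*(-706 + 680) = 51*(-26) = -1326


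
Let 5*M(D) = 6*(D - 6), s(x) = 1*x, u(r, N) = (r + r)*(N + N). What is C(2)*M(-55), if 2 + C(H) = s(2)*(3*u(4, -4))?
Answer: 141276/5 ≈ 28255.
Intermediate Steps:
u(r, N) = 4*N*r (u(r, N) = (2*r)*(2*N) = 4*N*r)
s(x) = x
M(D) = -36/5 + 6*D/5 (M(D) = (6*(D - 6))/5 = (6*(-6 + D))/5 = (-36 + 6*D)/5 = -36/5 + 6*D/5)
C(H) = -386 (C(H) = -2 + 2*(3*(4*(-4)*4)) = -2 + 2*(3*(-64)) = -2 + 2*(-192) = -2 - 384 = -386)
C(2)*M(-55) = -386*(-36/5 + (6/5)*(-55)) = -386*(-36/5 - 66) = -386*(-366/5) = 141276/5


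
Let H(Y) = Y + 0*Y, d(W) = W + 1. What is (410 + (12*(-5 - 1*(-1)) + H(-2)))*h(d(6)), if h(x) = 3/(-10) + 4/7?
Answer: 684/7 ≈ 97.714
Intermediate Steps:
d(W) = 1 + W
H(Y) = Y (H(Y) = Y + 0 = Y)
h(x) = 19/70 (h(x) = 3*(-⅒) + 4*(⅐) = -3/10 + 4/7 = 19/70)
(410 + (12*(-5 - 1*(-1)) + H(-2)))*h(d(6)) = (410 + (12*(-5 - 1*(-1)) - 2))*(19/70) = (410 + (12*(-5 + 1) - 2))*(19/70) = (410 + (12*(-4) - 2))*(19/70) = (410 + (-48 - 2))*(19/70) = (410 - 50)*(19/70) = 360*(19/70) = 684/7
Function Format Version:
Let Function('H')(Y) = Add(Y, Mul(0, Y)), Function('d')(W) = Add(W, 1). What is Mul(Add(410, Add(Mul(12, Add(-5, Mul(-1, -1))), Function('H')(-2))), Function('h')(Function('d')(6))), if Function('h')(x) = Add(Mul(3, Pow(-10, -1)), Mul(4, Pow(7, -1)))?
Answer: Rational(684, 7) ≈ 97.714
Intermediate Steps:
Function('d')(W) = Add(1, W)
Function('H')(Y) = Y (Function('H')(Y) = Add(Y, 0) = Y)
Function('h')(x) = Rational(19, 70) (Function('h')(x) = Add(Mul(3, Rational(-1, 10)), Mul(4, Rational(1, 7))) = Add(Rational(-3, 10), Rational(4, 7)) = Rational(19, 70))
Mul(Add(410, Add(Mul(12, Add(-5, Mul(-1, -1))), Function('H')(-2))), Function('h')(Function('d')(6))) = Mul(Add(410, Add(Mul(12, Add(-5, Mul(-1, -1))), -2)), Rational(19, 70)) = Mul(Add(410, Add(Mul(12, Add(-5, 1)), -2)), Rational(19, 70)) = Mul(Add(410, Add(Mul(12, -4), -2)), Rational(19, 70)) = Mul(Add(410, Add(-48, -2)), Rational(19, 70)) = Mul(Add(410, -50), Rational(19, 70)) = Mul(360, Rational(19, 70)) = Rational(684, 7)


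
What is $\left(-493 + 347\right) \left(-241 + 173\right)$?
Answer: $9928$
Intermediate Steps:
$\left(-493 + 347\right) \left(-241 + 173\right) = \left(-146\right) \left(-68\right) = 9928$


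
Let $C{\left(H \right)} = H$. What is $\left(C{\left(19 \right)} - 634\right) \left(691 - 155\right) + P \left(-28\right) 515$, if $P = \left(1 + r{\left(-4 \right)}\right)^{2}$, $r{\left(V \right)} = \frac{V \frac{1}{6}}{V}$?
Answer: $- \frac{3143405}{9} \approx -3.4927 \cdot 10^{5}$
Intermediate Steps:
$r{\left(V \right)} = \frac{1}{6}$ ($r{\left(V \right)} = \frac{V \frac{1}{6}}{V} = \frac{\frac{1}{6} V}{V} = \frac{1}{6}$)
$P = \frac{49}{36}$ ($P = \left(1 + \frac{1}{6}\right)^{2} = \left(\frac{7}{6}\right)^{2} = \frac{49}{36} \approx 1.3611$)
$\left(C{\left(19 \right)} - 634\right) \left(691 - 155\right) + P \left(-28\right) 515 = \left(19 - 634\right) \left(691 - 155\right) + \frac{49}{36} \left(-28\right) 515 = \left(-615\right) 536 - \frac{176645}{9} = -329640 - \frac{176645}{9} = - \frac{3143405}{9}$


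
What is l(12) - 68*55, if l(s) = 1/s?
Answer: -44879/12 ≈ -3739.9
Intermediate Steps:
l(12) - 68*55 = 1/12 - 68*55 = 1/12 - 3740 = -44879/12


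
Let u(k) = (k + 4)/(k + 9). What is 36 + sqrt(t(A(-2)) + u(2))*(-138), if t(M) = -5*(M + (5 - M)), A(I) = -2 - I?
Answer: 36 - 138*I*sqrt(2959)/11 ≈ 36.0 - 682.43*I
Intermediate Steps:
u(k) = (4 + k)/(9 + k)
t(M) = -25 (t(M) = -5*5 = -25)
36 + sqrt(t(A(-2)) + u(2))*(-138) = 36 + sqrt(-25 + (4 + 2)/(9 + 2))*(-138) = 36 + sqrt(-25 + 6/11)*(-138) = 36 + sqrt(-269/11)*(-138) = 36 + (I*sqrt(2959)/11)*(-138) = 36 - 138*I*sqrt(2959)/11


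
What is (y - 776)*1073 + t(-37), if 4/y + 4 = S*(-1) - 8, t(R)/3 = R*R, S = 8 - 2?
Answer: -7459015/9 ≈ -8.2878e+5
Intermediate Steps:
S = 6
t(R) = 3*R² (t(R) = 3*(R*R) = 3*R²)
y = -2/9 (y = 4/(-4 + (6*(-1) - 8)) = 4/(-4 + (-6 - 8)) = 4/(-4 - 14) = 4/(-18) = 4*(-1/18) = -2/9 ≈ -0.22222)
(y - 776)*1073 + t(-37) = (-2/9 - 776)*1073 + 3*(-37)² = -6986/9*1073 + 3*1369 = -7495978/9 + 4107 = -7459015/9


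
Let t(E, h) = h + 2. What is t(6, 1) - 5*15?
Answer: -72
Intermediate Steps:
t(E, h) = 2 + h
t(6, 1) - 5*15 = (2 + 1) - 5*15 = 3 - 75 = -72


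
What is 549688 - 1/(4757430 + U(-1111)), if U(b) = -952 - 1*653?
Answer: 2614219932599/4755825 ≈ 5.4969e+5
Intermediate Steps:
U(b) = -1605 (U(b) = -952 - 653 = -1605)
549688 - 1/(4757430 + U(-1111)) = 549688 - 1/(4757430 - 1605) = 549688 - 1/4755825 = 2614219932599/4755825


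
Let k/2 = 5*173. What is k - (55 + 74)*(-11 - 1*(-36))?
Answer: -1495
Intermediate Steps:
k = 1730 (k = 2*(5*173) = 2*865 = 1730)
k - (55 + 74)*(-11 - 1*(-36)) = 1730 - (55 + 74)*(-11 - 1*(-36)) = 1730 - 129*(-11 + 36) = 1730 - 129*25 = 1730 - 1*3225 = 1730 - 3225 = -1495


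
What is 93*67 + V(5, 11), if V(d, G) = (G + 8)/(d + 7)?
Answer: 74791/12 ≈ 6232.6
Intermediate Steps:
V(d, G) = (8 + G)/(7 + d)
93*67 + V(5, 11) = 93*67 + (8 + 11)/(7 + 5) = 6231 + 19/12 = 74791/12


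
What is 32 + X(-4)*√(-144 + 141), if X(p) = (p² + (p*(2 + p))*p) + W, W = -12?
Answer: 32 - 28*I*√3 ≈ 32.0 - 48.497*I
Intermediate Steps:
X(p) = -12 + p² + p²*(2 + p) (X(p) = (p² + (p*(2 + p))*p) - 12 = (p² + p²*(2 + p)) - 12 = -12 + p² + p²*(2 + p))
32 + X(-4)*√(-144 + 141) = 32 + (-12 + (-4)³ + 3*(-4)²)*√(-144 + 141) = 32 + (-12 - 64 + 3*16)*√(-3) = 32 + (-12 - 64 + 48)*(I*√3) = 32 - 28*I*√3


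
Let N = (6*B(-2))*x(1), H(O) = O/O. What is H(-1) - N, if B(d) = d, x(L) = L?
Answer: 13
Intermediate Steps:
H(O) = 1
N = -12 (N = (6*(-2))*1 = -12*1 = -12)
H(-1) - N = 1 - 1*(-12) = 1 + 12 = 13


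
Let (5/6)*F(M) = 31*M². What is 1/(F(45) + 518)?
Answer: 1/75848 ≈ 1.3184e-5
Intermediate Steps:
F(M) = 186*M²/5 (F(M) = 6*(31*M²)/5 = 186*M²/5)
1/(F(45) + 518) = 1/((186/5)*45² + 518) = 1/((186/5)*2025 + 518) = 1/(75330 + 518) = 1/75848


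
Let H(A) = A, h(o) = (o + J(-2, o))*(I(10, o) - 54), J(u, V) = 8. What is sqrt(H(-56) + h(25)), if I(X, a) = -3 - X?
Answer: I*sqrt(2267) ≈ 47.613*I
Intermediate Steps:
h(o) = -536 - 67*o (h(o) = (o + 8)*((-3 - 1*10) - 54) = (8 + o)*((-3 - 10) - 54) = (8 + o)*(-13 - 54) = (8 + o)*(-67) = -536 - 67*o)
sqrt(H(-56) + h(25)) = sqrt(-56 + (-536 - 67*25)) = sqrt(-56 + (-536 - 1675)) = sqrt(-56 - 2211) = sqrt(-2267) = I*sqrt(2267)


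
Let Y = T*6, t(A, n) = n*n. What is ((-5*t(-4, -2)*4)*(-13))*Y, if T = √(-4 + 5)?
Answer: 6240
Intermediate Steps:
t(A, n) = n²
T = 1 (T = √1 = 1)
Y = 6 (Y = 1*6 = 6)
((-5*t(-4, -2)*4)*(-13))*Y = ((-5*(-2)²*4)*(-13))*6 = ((-5*4*4)*(-13))*6 = (-20*4*(-13))*6 = -80*(-13)*6 = 1040*6 = 6240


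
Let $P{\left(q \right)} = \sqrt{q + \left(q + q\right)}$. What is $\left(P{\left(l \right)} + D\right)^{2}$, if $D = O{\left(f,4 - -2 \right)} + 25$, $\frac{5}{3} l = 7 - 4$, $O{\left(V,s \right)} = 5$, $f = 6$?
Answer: $\frac{4527}{5} + 36 \sqrt{15} \approx 1044.8$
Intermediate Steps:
$l = \frac{9}{5}$ ($l = \frac{3 \left(7 - 4\right)}{5} = \frac{3}{5} \cdot 3 = \frac{9}{5} \approx 1.8$)
$P{\left(q \right)} = \sqrt{3} \sqrt{q}$ ($P{\left(q \right)} = \sqrt{q + 2 q} = \sqrt{3 q} = \sqrt{3} \sqrt{q}$)
$D = 30$ ($D = 5 + 25 = 30$)
$\left(P{\left(l \right)} + D\right)^{2} = \left(\sqrt{3} \sqrt{\frac{9}{5}} + 30\right)^{2} = \left(\sqrt{3} \frac{3 \sqrt{5}}{5} + 30\right)^{2} = \left(\frac{3 \sqrt{15}}{5} + 30\right)^{2} = \left(30 + \frac{3 \sqrt{15}}{5}\right)^{2}$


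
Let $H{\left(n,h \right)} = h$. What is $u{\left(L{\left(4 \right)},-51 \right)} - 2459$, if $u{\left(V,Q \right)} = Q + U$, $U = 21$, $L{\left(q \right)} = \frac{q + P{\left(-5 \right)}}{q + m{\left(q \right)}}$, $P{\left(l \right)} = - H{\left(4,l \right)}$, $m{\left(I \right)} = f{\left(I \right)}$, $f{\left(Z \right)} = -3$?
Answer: $-2489$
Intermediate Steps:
$m{\left(I \right)} = -3$
$P{\left(l \right)} = - l$
$L{\left(q \right)} = \frac{5 + q}{-3 + q}$ ($L{\left(q \right)} = \frac{q - -5}{q - 3} = \frac{q + 5}{-3 + q} = \frac{5 + q}{-3 + q}$)
$u{\left(V,Q \right)} = 21 + Q$ ($u{\left(V,Q \right)} = Q + 21 = 21 + Q$)
$u{\left(L{\left(4 \right)},-51 \right)} - 2459 = \left(21 - 51\right) - 2459 = -30 - 2459 = -2489$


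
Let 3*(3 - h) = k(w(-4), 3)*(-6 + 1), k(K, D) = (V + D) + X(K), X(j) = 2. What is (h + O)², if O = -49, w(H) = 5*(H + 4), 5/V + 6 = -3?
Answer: 1085764/729 ≈ 1489.4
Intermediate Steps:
V = -5/9 (V = 5/(-6 - 3) = 5/(-9) = 5*(-⅑) = -5/9 ≈ -0.55556)
w(H) = 20 + 5*H (w(H) = 5*(4 + H) = 20 + 5*H)
k(K, D) = 13/9 + D (k(K, D) = (-5/9 + D) + 2 = 13/9 + D)
h = 281/27 (h = 3 - (13/9 + 3)*(-6 + 1)/3 = 3 - 40*(-5)/27 = 3 - ⅓*(-200/9) = 3 + 200/27 = 281/27 ≈ 10.407)
(h + O)² = (281/27 - 49)² = (-1042/27)² = 1085764/729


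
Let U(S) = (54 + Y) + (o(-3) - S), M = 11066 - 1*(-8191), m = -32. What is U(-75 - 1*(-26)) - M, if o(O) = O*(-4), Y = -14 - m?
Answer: -19124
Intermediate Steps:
Y = 18 (Y = -14 - 1*(-32) = -14 + 32 = 18)
o(O) = -4*O
M = 19257 (M = 11066 + 8191 = 19257)
U(S) = 84 - S (U(S) = (54 + 18) + (-4*(-3) - S) = 72 + (12 - S) = 84 - S)
U(-75 - 1*(-26)) - M = (84 - (-75 - 1*(-26))) - 1*19257 = (84 - (-75 + 26)) - 19257 = (84 - 1*(-49)) - 19257 = (84 + 49) - 19257 = 133 - 19257 = -19124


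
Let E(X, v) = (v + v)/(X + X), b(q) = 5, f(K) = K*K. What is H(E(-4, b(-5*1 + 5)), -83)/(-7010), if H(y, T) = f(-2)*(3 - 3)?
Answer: 0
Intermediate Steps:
f(K) = K**2
E(X, v) = v/X (E(X, v) = (2*v)/((2*X)) = (2*v)*(1/(2*X)) = v/X)
H(y, T) = 0 (H(y, T) = (-2)**2*(3 - 3) = 4*0 = 0)
H(E(-4, b(-5*1 + 5)), -83)/(-7010) = 0/(-7010) = 0*(-1/7010) = 0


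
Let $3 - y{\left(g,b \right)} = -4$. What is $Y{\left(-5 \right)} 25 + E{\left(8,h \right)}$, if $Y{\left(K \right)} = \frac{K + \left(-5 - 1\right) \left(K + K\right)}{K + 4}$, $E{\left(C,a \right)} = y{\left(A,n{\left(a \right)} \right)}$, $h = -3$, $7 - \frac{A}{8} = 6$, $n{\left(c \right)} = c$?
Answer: $-1368$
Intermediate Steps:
$A = 8$ ($A = 56 - 48 = 8$)
$y{\left(g,b \right)} = 7$ ($y{\left(g,b \right)} = 3 - -4 = 3 + 4 = 7$)
$E{\left(C,a \right)} = 7$
$Y{\left(K \right)} = - \frac{11 K}{4 + K}$ ($Y{\left(K \right)} = \frac{K - 6 \cdot 2 K}{4 + K} = \frac{K - 12 K}{4 + K} = \frac{\left(-11\right) K}{4 + K} = - \frac{11 K}{4 + K}$)
$Y{\left(-5 \right)} 25 + E{\left(8,h \right)} = \left(-11\right) \left(-5\right) \frac{1}{4 - 5} \cdot 25 + 7 = \left(-11\right) \left(-5\right) \frac{1}{-1} \cdot 25 + 7 = \left(-11\right) \left(-5\right) \left(-1\right) 25 + 7 = \left(-55\right) 25 + 7 = -1375 + 7 = -1368$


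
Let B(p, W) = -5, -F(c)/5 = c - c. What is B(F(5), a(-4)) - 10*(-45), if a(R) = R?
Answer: 445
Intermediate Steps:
F(c) = 0 (F(c) = -5*(c - c) = -5*0 = 0)
B(F(5), a(-4)) - 10*(-45) = -5 - 10*(-45) = -5 + 450 = 445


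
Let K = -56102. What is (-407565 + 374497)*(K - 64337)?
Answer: 3982676852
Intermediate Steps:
(-407565 + 374497)*(K - 64337) = (-407565 + 374497)*(-56102 - 64337) = -33068*(-120439) = 3982676852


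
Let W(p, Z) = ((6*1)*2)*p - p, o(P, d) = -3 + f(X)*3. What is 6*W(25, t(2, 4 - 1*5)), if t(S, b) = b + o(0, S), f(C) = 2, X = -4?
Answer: 1650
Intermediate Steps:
o(P, d) = 3 (o(P, d) = -3 + 2*3 = -3 + 6 = 3)
t(S, b) = 3 + b (t(S, b) = b + 3 = 3 + b)
W(p, Z) = 11*p (W(p, Z) = (6*2)*p - p = 12*p - p = 11*p)
6*W(25, t(2, 4 - 1*5)) = 6*(11*25) = 6*275 = 1650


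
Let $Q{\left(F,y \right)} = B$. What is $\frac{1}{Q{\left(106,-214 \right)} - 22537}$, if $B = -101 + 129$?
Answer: $- \frac{1}{22509} \approx -4.4427 \cdot 10^{-5}$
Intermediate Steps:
$B = 28$
$Q{\left(F,y \right)} = 28$
$\frac{1}{Q{\left(106,-214 \right)} - 22537} = \frac{1}{28 - 22537} = \frac{1}{-22509} = - \frac{1}{22509}$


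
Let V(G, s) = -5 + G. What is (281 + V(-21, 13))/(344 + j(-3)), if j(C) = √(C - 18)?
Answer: 87720/118357 - 255*I*√21/118357 ≈ 0.74115 - 0.0098732*I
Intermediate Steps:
j(C) = √(-18 + C)
(281 + V(-21, 13))/(344 + j(-3)) = (281 + (-5 - 21))/(344 + √(-18 - 3)) = (281 - 26)/(344 + √(-21)) = 255/(344 + I*√21)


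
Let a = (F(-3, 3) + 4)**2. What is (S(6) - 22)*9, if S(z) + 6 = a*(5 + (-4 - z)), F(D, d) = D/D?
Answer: -1377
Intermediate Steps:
F(D, d) = 1
a = 25 (a = (1 + 4)**2 = 5**2 = 25)
S(z) = 19 - 25*z (S(z) = -6 + 25*(5 + (-4 - z)) = -6 + 25*(1 - z) = -6 + (25 - 25*z) = 19 - 25*z)
(S(6) - 22)*9 = ((19 - 25*6) - 22)*9 = ((19 - 150) - 22)*9 = (-131 - 22)*9 = -153*9 = -1377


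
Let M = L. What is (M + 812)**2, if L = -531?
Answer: 78961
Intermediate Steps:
M = -531
(M + 812)**2 = (-531 + 812)**2 = 281**2 = 78961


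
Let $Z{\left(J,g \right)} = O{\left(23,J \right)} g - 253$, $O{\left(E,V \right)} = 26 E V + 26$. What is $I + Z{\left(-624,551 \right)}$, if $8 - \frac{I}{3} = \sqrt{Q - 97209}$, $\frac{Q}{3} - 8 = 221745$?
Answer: $-205592655 - 15 \sqrt{22722} \approx -2.0559 \cdot 10^{8}$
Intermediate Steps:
$Q = 665259$ ($Q = 24 + 3 \cdot 221745 = 24 + 665235 = 665259$)
$I = 24 - 15 \sqrt{22722}$ ($I = 24 - 3 \sqrt{665259 - 97209} = 24 - 3 \sqrt{568050} = 24 - 3 \cdot 5 \sqrt{22722} = 24 - 15 \sqrt{22722} \approx -2237.1$)
$O{\left(E,V \right)} = 26 + 26 E V$ ($O{\left(E,V \right)} = 26 E V + 26 = 26 + 26 E V$)
$Z{\left(J,g \right)} = -253 + g \left(26 + 598 J\right)$ ($Z{\left(J,g \right)} = \left(26 + 26 \cdot 23 J\right) g - 253 = \left(26 + 598 J\right) g - 253 = g \left(26 + 598 J\right) - 253 = -253 + g \left(26 + 598 J\right)$)
$I + Z{\left(-624,551 \right)} = \left(24 - 15 \sqrt{22722}\right) + \left(-253 + 26 \cdot 551 \left(1 + 23 \left(-624\right)\right)\right) = \left(24 - 15 \sqrt{22722}\right) + \left(-253 + 26 \cdot 551 \left(1 - 14352\right)\right) = \left(24 - 15 \sqrt{22722}\right) + \left(-253 + 26 \cdot 551 \left(-14351\right)\right) = \left(24 - 15 \sqrt{22722}\right) - 205592679 = -205592655 - 15 \sqrt{22722}$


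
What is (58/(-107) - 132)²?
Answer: 201129124/11449 ≈ 17567.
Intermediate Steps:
(58/(-107) - 132)² = (58*(-1/107) - 132)² = (-58/107 - 132)² = (-14182/107)² = 201129124/11449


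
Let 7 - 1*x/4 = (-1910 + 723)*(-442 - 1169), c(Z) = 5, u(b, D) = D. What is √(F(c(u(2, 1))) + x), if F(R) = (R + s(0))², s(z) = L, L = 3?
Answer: 2*I*√1912234 ≈ 2765.7*I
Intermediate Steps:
s(z) = 3
F(R) = (3 + R)² (F(R) = (R + 3)² = (3 + R)²)
x = -7649000 (x = 28 - 4*(-1910 + 723)*(-442 - 1169) = 28 - (-4748)*(-1611) = 28 - 4*1912257 = 28 - 7649028 = -7649000)
√(F(c(u(2, 1))) + x) = √((3 + 5)² - 7649000) = √(8² - 7649000) = √(64 - 7649000) = √(-7648936) = 2*I*√1912234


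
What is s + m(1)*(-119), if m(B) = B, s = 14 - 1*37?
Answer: -142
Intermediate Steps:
s = -23 (s = 14 - 37 = -23)
s + m(1)*(-119) = -23 + 1*(-119) = -23 - 119 = -142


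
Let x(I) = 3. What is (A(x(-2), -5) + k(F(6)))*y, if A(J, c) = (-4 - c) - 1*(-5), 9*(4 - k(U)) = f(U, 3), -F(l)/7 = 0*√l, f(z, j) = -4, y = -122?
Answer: -11468/9 ≈ -1274.2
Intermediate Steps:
F(l) = 0 (F(l) = -0*√l = -7*0 = 0)
k(U) = 40/9 (k(U) = 4 - ⅑*(-4) = 4 + 4/9 = 40/9)
A(J, c) = 1 - c (A(J, c) = (-4 - c) + 5 = 1 - c)
(A(x(-2), -5) + k(F(6)))*y = ((1 - 1*(-5)) + 40/9)*(-122) = ((1 + 5) + 40/9)*(-122) = (6 + 40/9)*(-122) = (94/9)*(-122) = -11468/9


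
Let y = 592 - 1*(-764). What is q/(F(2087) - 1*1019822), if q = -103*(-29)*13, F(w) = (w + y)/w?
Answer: -2794493/73391899 ≈ -0.038076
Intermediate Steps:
y = 1356 (y = 592 + 764 = 1356)
F(w) = (1356 + w)/w (F(w) = (w + 1356)/w = (1356 + w)/w)
q = 38831 (q = 2987*13 = 38831)
q/(F(2087) - 1*1019822) = 38831/((1356 + 2087)/2087 - 1*1019822) = 38831/((1/2087)*3443 - 1019822) = 38831/(3443/2087 - 1019822) = 38831/(-2128365071/2087) = 38831*(-2087/2128365071) = -2794493/73391899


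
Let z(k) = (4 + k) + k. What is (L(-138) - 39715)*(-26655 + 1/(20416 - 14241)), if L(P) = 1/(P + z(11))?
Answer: 45758138732284/43225 ≈ 1.0586e+9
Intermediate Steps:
z(k) = 4 + 2*k
L(P) = 1/(26 + P) (L(P) = 1/(P + (4 + 2*11)) = 1/(P + (4 + 22)) = 1/(P + 26) = 1/(26 + P))
(L(-138) - 39715)*(-26655 + 1/(20416 - 14241)) = (1/(26 - 138) - 39715)*(-26655 + 1/(20416 - 14241)) = (1/(-112) - 39715)*(-26655 + 1/6175) = (-1/112 - 39715)*(-26655 + 1/6175) = -4448081/112*(-164594624/6175) = 45758138732284/43225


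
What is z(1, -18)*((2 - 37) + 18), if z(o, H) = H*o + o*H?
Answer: 612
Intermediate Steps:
z(o, H) = 2*H*o (z(o, H) = H*o + H*o = 2*H*o)
z(1, -18)*((2 - 37) + 18) = (2*(-18)*1)*((2 - 37) + 18) = -36*(-35 + 18) = -36*(-17) = 612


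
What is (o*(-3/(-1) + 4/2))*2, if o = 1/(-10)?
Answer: -1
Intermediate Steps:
o = -⅒ (o = 1*(-⅒) = -⅒ ≈ -0.10000)
(o*(-3/(-1) + 4/2))*2 = -(-3/(-1) + 4/2)/10*2 = -(-3*(-1) + 4*(½))/10*2 = -(3 + 2)/10*2 = -⅒*5*2 = -½*2 = -1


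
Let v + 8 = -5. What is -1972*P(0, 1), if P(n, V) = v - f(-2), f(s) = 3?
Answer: 31552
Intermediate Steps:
v = -13 (v = -8 - 5 = -13)
P(n, V) = -16 (P(n, V) = -13 - 1*3 = -13 - 3 = -16)
-1972*P(0, 1) = -1972*(-16) = 31552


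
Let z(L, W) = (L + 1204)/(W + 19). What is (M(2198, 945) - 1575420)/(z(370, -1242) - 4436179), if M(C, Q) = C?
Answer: 1924050506/5425448491 ≈ 0.35463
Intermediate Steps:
z(L, W) = (1204 + L)/(19 + W)
(M(2198, 945) - 1575420)/(z(370, -1242) - 4436179) = (2198 - 1575420)/((1204 + 370)/(19 - 1242) - 4436179) = -1573222/(1574/(-1223) - 4436179) = -1573222/(-1/1223*1574 - 4436179) = -1573222/(-1574/1223 - 4436179) = -1573222/(-5425448491/1223) = -1573222*(-1223/5425448491) = 1924050506/5425448491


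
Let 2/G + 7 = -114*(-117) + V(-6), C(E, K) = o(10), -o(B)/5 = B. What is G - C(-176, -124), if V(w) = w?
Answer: 666252/13325 ≈ 50.000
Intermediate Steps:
o(B) = -5*B
C(E, K) = -50 (C(E, K) = -5*10 = -50)
G = 2/13325 (G = 2/(-7 + (-114*(-117) - 6)) = 2/(-7 + (13338 - 6)) = 2/(-7 + 13332) = 2/13325 ≈ 0.00015009)
G - C(-176, -124) = 2/13325 - 1*(-50) = 2/13325 + 50 = 666252/13325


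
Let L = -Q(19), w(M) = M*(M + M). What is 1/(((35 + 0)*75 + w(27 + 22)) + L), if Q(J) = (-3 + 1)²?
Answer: 1/7423 ≈ 0.00013472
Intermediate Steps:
Q(J) = 4 (Q(J) = (-2)² = 4)
w(M) = 2*M² (w(M) = M*(2*M) = 2*M²)
L = -4 (L = -1*4 = -4)
1/(((35 + 0)*75 + w(27 + 22)) + L) = 1/(((35 + 0)*75 + 2*(27 + 22)²) - 4) = 1/((35*75 + 2*49²) - 4) = 1/((2625 + 2*2401) - 4) = 1/((2625 + 4802) - 4) = 1/(7427 - 4) = 1/7423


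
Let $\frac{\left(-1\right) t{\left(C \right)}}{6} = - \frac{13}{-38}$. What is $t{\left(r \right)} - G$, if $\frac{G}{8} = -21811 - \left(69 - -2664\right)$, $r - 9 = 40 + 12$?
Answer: $\frac{3730649}{19} \approx 1.9635 \cdot 10^{5}$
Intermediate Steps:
$r = 61$ ($r = 9 + \left(40 + 12\right) = 9 + 52 = 61$)
$G = -196352$ ($G = 8 \left(-21811 - \left(69 - -2664\right)\right) = 8 \left(-21811 - \left(69 + 2664\right)\right) = 8 \left(-21811 - 2733\right) = 8 \left(-24544\right) = -196352$)
$t{\left(C \right)} = - \frac{39}{19}$ ($t{\left(C \right)} = - 6 \left(- \frac{13}{-38}\right) = - 6 \left(\left(-13\right) \left(- \frac{1}{38}\right)\right) = \left(-6\right) \frac{13}{38} = - \frac{39}{19}$)
$t{\left(r \right)} - G = - \frac{39}{19} - -196352 = - \frac{39}{19} + 196352 = \frac{3730649}{19}$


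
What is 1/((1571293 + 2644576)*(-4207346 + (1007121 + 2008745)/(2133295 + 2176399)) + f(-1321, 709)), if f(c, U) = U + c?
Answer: -2154847/38221849969543475465 ≈ -5.6377e-14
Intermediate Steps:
1/((1571293 + 2644576)*(-4207346 + (1007121 + 2008745)/(2133295 + 2176399)) + f(-1321, 709)) = 1/((1571293 + 2644576)*(-4207346 + (1007121 + 2008745)/(2133295 + 2176399)) + (709 - 1321)) = 1/(4215869*(-4207346 + 3015866/4309694) - 612) = 1/(4215869*(-4207346 + 3015866*(1/4309694)) - 612) = 1/(4215869*(-4207346 + 1507933/2154847) - 612) = 1/(4215869*(-9066185398129/2154847) - 612) = 1/(-38221849968224709101/2154847 - 612) = 1/(-38221849969543475465/2154847) = -2154847/38221849969543475465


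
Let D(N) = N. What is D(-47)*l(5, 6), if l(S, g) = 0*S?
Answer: 0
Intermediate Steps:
l(S, g) = 0
D(-47)*l(5, 6) = -47*0 = 0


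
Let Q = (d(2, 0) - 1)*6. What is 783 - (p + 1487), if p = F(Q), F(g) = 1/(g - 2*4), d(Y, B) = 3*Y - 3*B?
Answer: -15489/22 ≈ -704.04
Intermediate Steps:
d(Y, B) = -3*B + 3*Y
Q = 30 (Q = ((-3*0 + 3*2) - 1)*6 = ((0 + 6) - 1)*6 = (6 - 1)*6 = 5*6 = 30)
F(g) = 1/(-8 + g) (F(g) = 1/(g - 8) = 1/(-8 + g))
p = 1/22 (p = 1/(-8 + 30) = 1/22 ≈ 0.045455)
783 - (p + 1487) = 783 - (1/22 + 1487) = 783 - 1*32715/22 = 783 - 32715/22 = -15489/22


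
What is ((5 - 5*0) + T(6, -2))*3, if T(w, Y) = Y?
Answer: 9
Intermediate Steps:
((5 - 5*0) + T(6, -2))*3 = ((5 - 5*0) - 2)*3 = ((5 + 0) - 2)*3 = (5 - 2)*3 = 3*3 = 9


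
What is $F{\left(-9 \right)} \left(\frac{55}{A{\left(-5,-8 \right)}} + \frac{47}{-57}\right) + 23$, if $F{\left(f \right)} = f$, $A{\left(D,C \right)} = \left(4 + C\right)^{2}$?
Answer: $- \frac{157}{304} \approx -0.51645$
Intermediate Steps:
$F{\left(-9 \right)} \left(\frac{55}{A{\left(-5,-8 \right)}} + \frac{47}{-57}\right) + 23 = - 9 \left(\frac{55}{\left(4 - 8\right)^{2}} + \frac{47}{-57}\right) + 23 = - 9 \left(\frac{55}{\left(-4\right)^{2}} + 47 \left(- \frac{1}{57}\right)\right) + 23 = - 9 \left(\frac{55}{16} - \frac{47}{57}\right) + 23 = \left(-9\right) \frac{2383}{912} + 23 = - \frac{7149}{304} + 23 = - \frac{157}{304}$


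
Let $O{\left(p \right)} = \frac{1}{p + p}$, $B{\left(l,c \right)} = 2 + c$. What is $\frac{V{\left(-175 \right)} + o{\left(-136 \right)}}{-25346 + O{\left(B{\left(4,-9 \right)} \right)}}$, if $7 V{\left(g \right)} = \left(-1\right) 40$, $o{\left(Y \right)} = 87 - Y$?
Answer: $- \frac{3042}{354845} \approx -0.0085728$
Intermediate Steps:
$V{\left(g \right)} = - \frac{40}{7}$ ($V{\left(g \right)} = \frac{\left(-1\right) 40}{7} = \frac{1}{7} \left(-40\right) = - \frac{40}{7}$)
$O{\left(p \right)} = \frac{1}{2 p}$
$\frac{V{\left(-175 \right)} + o{\left(-136 \right)}}{-25346 + O{\left(B{\left(4,-9 \right)} \right)}} = \frac{- \frac{40}{7} + \left(87 - -136\right)}{-25346 + \frac{1}{2 \left(2 - 9\right)}} = \frac{- \frac{40}{7} + \left(87 + 136\right)}{-25346 + \frac{1}{2 \left(-7\right)}} = \frac{- \frac{40}{7} + 223}{-25346 + \frac{1}{2} \left(- \frac{1}{7}\right)} = \frac{1521}{7 \left(-25346 - \frac{1}{14}\right)} = \frac{1521}{7 \left(- \frac{354845}{14}\right)} = \frac{1521}{7} \left(- \frac{14}{354845}\right) = - \frac{3042}{354845}$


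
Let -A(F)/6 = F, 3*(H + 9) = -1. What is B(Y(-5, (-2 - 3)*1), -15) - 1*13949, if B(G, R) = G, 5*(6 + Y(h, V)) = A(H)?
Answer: -69719/5 ≈ -13944.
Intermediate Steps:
H = -28/3 (H = -9 + (⅓)*(-1) = -9 - ⅓ = -28/3 ≈ -9.3333)
A(F) = -6*F
Y(h, V) = 26/5 (Y(h, V) = -6 + (-6*(-28/3))/5 = -6 + (⅕)*56 = -6 + 56/5 = 26/5)
B(Y(-5, (-2 - 3)*1), -15) - 1*13949 = 26/5 - 1*13949 = 26/5 - 13949 = -69719/5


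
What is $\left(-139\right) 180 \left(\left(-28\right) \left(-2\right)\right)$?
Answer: $-1401120$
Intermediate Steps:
$\left(-139\right) 180 \left(\left(-28\right) \left(-2\right)\right) = \left(-25020\right) 56 = -1401120$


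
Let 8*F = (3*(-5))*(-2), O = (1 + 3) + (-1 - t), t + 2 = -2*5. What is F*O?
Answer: 225/4 ≈ 56.250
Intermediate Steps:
t = -12 (t = -2 - 2*5 = -2 - 10 = -12)
O = 15 (O = (1 + 3) + (-1 - 1*(-12)) = 4 + (-1 + 12) = 4 + 11 = 15)
F = 15/4 (F = ((3*(-5))*(-2))/8 = (-15*(-2))/8 = (⅛)*30 = 15/4 ≈ 3.7500)
F*O = (15/4)*15 = 225/4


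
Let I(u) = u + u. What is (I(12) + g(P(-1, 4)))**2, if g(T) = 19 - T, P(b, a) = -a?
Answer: 2209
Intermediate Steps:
I(u) = 2*u
(I(12) + g(P(-1, 4)))**2 = (2*12 + (19 - (-1)*4))**2 = (24 + (19 - 1*(-4)))**2 = (24 + (19 + 4))**2 = (24 + 23)**2 = 47**2 = 2209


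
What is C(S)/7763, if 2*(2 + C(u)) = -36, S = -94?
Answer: -20/7763 ≈ -0.0025763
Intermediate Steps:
C(u) = -20 (C(u) = -2 + (1/2)*(-36) = -2 - 18 = -20)
C(S)/7763 = -20/7763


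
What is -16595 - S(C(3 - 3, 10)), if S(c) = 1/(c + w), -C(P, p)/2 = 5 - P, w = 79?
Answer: -1145056/69 ≈ -16595.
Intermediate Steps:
C(P, p) = -10 + 2*P (C(P, p) = -2*(5 - P) = -10 + 2*P)
S(c) = 1/(79 + c) (S(c) = 1/(c + 79) = 1/(79 + c))
-16595 - S(C(3 - 3, 10)) = -16595 - 1/(79 + (-10 + 2*(3 - 3))) = -16595 - 1/(79 + (-10 + 2*0)) = -16595 - 1/(79 + (-10 + 0)) = -16595 - 1/(79 - 10) = -16595 - 1/69 = -1145056/69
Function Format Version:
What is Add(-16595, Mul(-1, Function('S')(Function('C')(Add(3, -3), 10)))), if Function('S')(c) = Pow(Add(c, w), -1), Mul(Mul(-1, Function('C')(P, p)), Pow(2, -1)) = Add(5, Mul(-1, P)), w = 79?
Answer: Rational(-1145056, 69) ≈ -16595.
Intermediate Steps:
Function('C')(P, p) = Add(-10, Mul(2, P)) (Function('C')(P, p) = Mul(-2, Add(5, Mul(-1, P))) = Add(-10, Mul(2, P)))
Function('S')(c) = Pow(Add(79, c), -1) (Function('S')(c) = Pow(Add(c, 79), -1) = Pow(Add(79, c), -1))
Add(-16595, Mul(-1, Function('S')(Function('C')(Add(3, -3), 10)))) = Add(-16595, Mul(-1, Pow(Add(79, Add(-10, Mul(2, Add(3, -3)))), -1))) = Add(-16595, Mul(-1, Pow(Add(79, Add(-10, Mul(2, 0))), -1))) = Add(-16595, Mul(-1, Pow(Add(79, Add(-10, 0)), -1))) = Add(-16595, Mul(-1, Pow(Add(79, -10), -1))) = Add(-16595, Mul(-1, Pow(69, -1))) = Add(-16595, Mul(-1, Rational(1, 69))) = Add(-16595, Rational(-1, 69)) = Rational(-1145056, 69)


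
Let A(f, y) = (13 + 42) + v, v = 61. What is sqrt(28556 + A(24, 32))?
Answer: 64*sqrt(7) ≈ 169.33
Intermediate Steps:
A(f, y) = 116 (A(f, y) = (13 + 42) + 61 = 55 + 61 = 116)
sqrt(28556 + A(24, 32)) = sqrt(28556 + 116) = sqrt(28672) = 64*sqrt(7)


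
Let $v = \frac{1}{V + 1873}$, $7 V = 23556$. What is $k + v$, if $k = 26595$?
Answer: $\frac{975158872}{36667} \approx 26595.0$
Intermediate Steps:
$V = \frac{23556}{7}$ ($V = \frac{1}{7} \cdot 23556 = \frac{23556}{7} \approx 3365.1$)
$v = \frac{7}{36667}$ ($v = \frac{1}{\frac{23556}{7} + 1873} = \frac{1}{\frac{36667}{7}} = \frac{7}{36667} \approx 0.00019091$)
$k + v = 26595 + \frac{7}{36667} = \frac{975158872}{36667}$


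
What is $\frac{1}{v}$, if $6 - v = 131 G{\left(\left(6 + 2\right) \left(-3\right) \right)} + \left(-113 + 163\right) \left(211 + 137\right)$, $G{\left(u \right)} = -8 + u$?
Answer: $- \frac{1}{13202} \approx -7.5746 \cdot 10^{-5}$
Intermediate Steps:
$v = -13202$ ($v = 6 - \left(131 \left(-8 + \left(6 + 2\right) \left(-3\right)\right) + \left(-113 + 163\right) \left(211 + 137\right)\right) = 6 - \left(131 \left(-8 + 8 \left(-3\right)\right) + 50 \cdot 348\right) = 6 - \left(131 \left(-8 - 24\right) + 17400\right) = 6 - \left(131 \left(-32\right) + 17400\right) = 6 - \left(-4192 + 17400\right) = 6 - 13208 = -13202$)
$\frac{1}{v} = \frac{1}{-13202} = - \frac{1}{13202}$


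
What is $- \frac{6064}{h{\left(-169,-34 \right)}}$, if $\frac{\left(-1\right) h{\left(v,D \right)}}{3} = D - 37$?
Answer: $- \frac{6064}{213} \approx -28.469$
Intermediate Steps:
$h{\left(v,D \right)} = 111 - 3 D$ ($h{\left(v,D \right)} = - 3 \left(D - 37\right) = - 3 \left(-37 + D\right) = 111 - 3 D$)
$- \frac{6064}{h{\left(-169,-34 \right)}} = - \frac{6064}{111 - -102} = - \frac{6064}{111 + 102} = - \frac{6064}{213}$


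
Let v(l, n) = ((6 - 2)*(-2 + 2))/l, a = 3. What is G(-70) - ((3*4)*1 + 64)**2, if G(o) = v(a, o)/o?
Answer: -5776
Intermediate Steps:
v(l, n) = 0 (v(l, n) = (4*0)/l = 0/l = 0)
G(o) = 0 (G(o) = 0/o = 0)
G(-70) - ((3*4)*1 + 64)**2 = 0 - ((3*4)*1 + 64)**2 = 0 - (12*1 + 64)**2 = 0 - (12 + 64)**2 = 0 - 1*76**2 = 0 - 1*5776 = 0 - 5776 = -5776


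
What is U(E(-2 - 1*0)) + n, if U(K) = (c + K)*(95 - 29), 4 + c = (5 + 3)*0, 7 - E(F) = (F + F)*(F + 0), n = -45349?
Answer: -45679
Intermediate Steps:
E(F) = 7 - 2*F² (E(F) = 7 - (F + F)*(F + 0) = 7 - 2*F*F = 7 - 2*F²)
c = -4 (c = -4 + (5 + 3)*0 = -4 + 8*0 = -4 + 0 = -4)
U(K) = -264 + 66*K (U(K) = (-4 + K)*(95 - 29) = (-4 + K)*66 = -264 + 66*K)
U(E(-2 - 1*0)) + n = (-264 + 66*(7 - 2*(-2 - 1*0)²)) - 45349 = (-264 + 66*(7 - 2*(-2 + 0)²)) - 45349 = (-264 + 66*(7 - 2*(-2)²)) - 45349 = (-264 + 66*(7 - 2*4)) - 45349 = (-264 + 66*(7 - 8)) - 45349 = (-264 + 66*(-1)) - 45349 = (-264 - 66) - 45349 = -330 - 45349 = -45679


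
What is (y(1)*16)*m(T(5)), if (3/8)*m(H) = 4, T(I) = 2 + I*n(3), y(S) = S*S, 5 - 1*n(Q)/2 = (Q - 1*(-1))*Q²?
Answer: 512/3 ≈ 170.67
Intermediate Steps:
n(Q) = 10 - 2*Q²*(1 + Q) (n(Q) = 10 - 2*(Q - 1*(-1))*Q² = 10 - 2*(Q + 1)*Q² = 10 - 2*(1 + Q)*Q² = 10 - 2*Q²*(1 + Q))
y(S) = S²
T(I) = 2 - 62*I (T(I) = 2 + I*(10 - 2*3² - 2*3³) = 2 + I*(10 - 2*9 - 2*27) = 2 + I*(10 - 18 - 54) = 2 + I*(-62) = 2 - 62*I)
m(H) = 32/3 (m(H) = (8/3)*4 = 32/3)
(y(1)*16)*m(T(5)) = (1²*16)*(32/3) = (1*16)*(32/3) = 16*(32/3) = 512/3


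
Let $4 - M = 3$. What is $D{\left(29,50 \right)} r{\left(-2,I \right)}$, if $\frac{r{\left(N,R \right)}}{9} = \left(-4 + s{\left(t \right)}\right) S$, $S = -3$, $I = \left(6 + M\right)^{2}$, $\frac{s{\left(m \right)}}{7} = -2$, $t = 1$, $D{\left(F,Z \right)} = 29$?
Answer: $14094$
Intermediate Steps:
$M = 1$ ($M = 4 - 3 = 1$)
$s{\left(m \right)} = -14$ ($s{\left(m \right)} = 7 \left(-2\right) = -14$)
$I = 49$ ($I = \left(6 + 1\right)^{2} = 7^{2} = 49$)
$r{\left(N,R \right)} = 486$ ($r{\left(N,R \right)} = 9 \left(-4 - 14\right) \left(-3\right) = 9 \left(\left(-18\right) \left(-3\right)\right) = 9 \cdot 54 = 486$)
$D{\left(29,50 \right)} r{\left(-2,I \right)} = 29 \cdot 486 = 14094$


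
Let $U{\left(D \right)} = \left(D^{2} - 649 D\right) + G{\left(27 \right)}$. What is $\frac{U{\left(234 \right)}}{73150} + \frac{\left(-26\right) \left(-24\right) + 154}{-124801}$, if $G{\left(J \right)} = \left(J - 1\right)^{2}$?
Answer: $- \frac{6045985167}{4564596575} \approx -1.3245$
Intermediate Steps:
$G{\left(J \right)} = \left(-1 + J\right)^{2}$
$U{\left(D \right)} = 676 + D^{2} - 649 D$ ($U{\left(D \right)} = \left(D^{2} - 649 D\right) + \left(-1 + 27\right)^{2} = \left(D^{2} - 649 D\right) + 26^{2} = \left(D^{2} - 649 D\right) + 676 = 676 + D^{2} - 649 D$)
$\frac{U{\left(234 \right)}}{73150} + \frac{\left(-26\right) \left(-24\right) + 154}{-124801} = \frac{676 + 234^{2} - 151866}{73150} + \frac{\left(-26\right) \left(-24\right) + 154}{-124801} = \left(676 + 54756 - 151866\right) \frac{1}{73150} + \left(624 + 154\right) \left(- \frac{1}{124801}\right) = \left(-96434\right) \frac{1}{73150} + 778 \left(- \frac{1}{124801}\right) = - \frac{48217}{36575} - \frac{778}{124801} = - \frac{6045985167}{4564596575}$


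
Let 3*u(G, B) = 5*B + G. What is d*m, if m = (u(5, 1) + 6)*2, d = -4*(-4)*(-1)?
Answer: -896/3 ≈ -298.67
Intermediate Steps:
u(G, B) = G/3 + 5*B/3 (u(G, B) = (5*B + G)/3 = (G + 5*B)/3 = G/3 + 5*B/3)
d = -16 (d = 16*(-1) = -16)
m = 56/3 (m = (((⅓)*5 + (5/3)*1) + 6)*2 = ((5/3 + 5/3) + 6)*2 = (10/3 + 6)*2 = (28/3)*2 = 56/3 ≈ 18.667)
d*m = -16*56/3 = -896/3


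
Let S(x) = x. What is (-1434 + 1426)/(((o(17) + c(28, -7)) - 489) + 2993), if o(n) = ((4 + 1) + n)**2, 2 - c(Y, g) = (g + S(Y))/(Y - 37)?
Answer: -24/8977 ≈ -0.0026735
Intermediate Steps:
c(Y, g) = 2 - (Y + g)/(-37 + Y) (c(Y, g) = 2 - (g + Y)/(Y - 37) = 2 - (Y + g)/(-37 + Y))
o(n) = (5 + n)**2
(-1434 + 1426)/(((o(17) + c(28, -7)) - 489) + 2993) = (-1434 + 1426)/((((5 + 17)**2 + (-74 + 28 - 1*(-7))/(-37 + 28)) - 489) + 2993) = -8/(((22**2 + (-74 + 28 + 7)/(-9)) - 489) + 2993) = -8/(((484 - 1/9*(-39)) - 489) + 2993) = -8/(((484 + 13/3) - 489) + 2993) = -8/((1465/3 - 489) + 2993) = -8/(-2/3 + 2993) = -8/8977/3 = -8*3/8977 = -24/8977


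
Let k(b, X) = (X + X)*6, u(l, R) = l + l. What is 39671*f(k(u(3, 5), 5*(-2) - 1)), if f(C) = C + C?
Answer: -10473144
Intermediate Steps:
u(l, R) = 2*l
k(b, X) = 12*X (k(b, X) = (2*X)*6 = 12*X)
f(C) = 2*C
39671*f(k(u(3, 5), 5*(-2) - 1)) = 39671*(2*(12*(5*(-2) - 1))) = 39671*(2*(12*(-10 - 1))) = 39671*(2*(12*(-11))) = 39671*(2*(-132)) = 39671*(-264) = -10473144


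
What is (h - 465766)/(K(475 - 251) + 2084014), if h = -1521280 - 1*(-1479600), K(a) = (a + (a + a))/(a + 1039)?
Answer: -106817383/438685059 ≈ -0.24349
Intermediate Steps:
K(a) = 3*a/(1039 + a) (K(a) = (a + 2*a)/(1039 + a) = (3*a)/(1039 + a) = 3*a/(1039 + a))
h = -41680 (h = -1521280 + 1479600 = -41680)
(h - 465766)/(K(475 - 251) + 2084014) = (-41680 - 465766)/(3*(475 - 251)/(1039 + (475 - 251)) + 2084014) = -507446/(3*224/(1039 + 224) + 2084014) = -507446/(3*224/1263 + 2084014) = -507446/(3*224*(1/1263) + 2084014) = -507446/(224/421 + 2084014) = -507446/877370118/421 = -507446*421/877370118 = -106817383/438685059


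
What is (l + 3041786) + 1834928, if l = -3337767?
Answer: 1538947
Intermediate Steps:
(l + 3041786) + 1834928 = (-3337767 + 3041786) + 1834928 = -295981 + 1834928 = 1538947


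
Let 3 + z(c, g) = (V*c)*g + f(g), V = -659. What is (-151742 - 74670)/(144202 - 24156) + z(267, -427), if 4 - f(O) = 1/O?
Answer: 1925617920265233/25629821 ≈ 7.5132e+7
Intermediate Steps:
f(O) = 4 - 1/O
z(c, g) = 1 - 1/g - 659*c*g (z(c, g) = -3 + ((-659*c)*g + (4 - 1/g)) = -3 + (-659*c*g + (4 - 1/g)) = -3 + (4 - 1/g - 659*c*g) = 1 - 1/g - 659*c*g)
(-151742 - 74670)/(144202 - 24156) + z(267, -427) = (-151742 - 74670)/(144202 - 24156) + (1 - 1/(-427) - 659*267*(-427)) = -226412/120046 + (1 - 1*(-1/427) + 75131931) = -226412*1/120046 + (1 + 1/427 + 75131931) = -113206/60023 + 32081334965/427 = 1925617920265233/25629821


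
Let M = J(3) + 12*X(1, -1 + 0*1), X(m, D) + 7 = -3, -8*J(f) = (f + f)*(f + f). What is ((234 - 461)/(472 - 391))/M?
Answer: 454/20169 ≈ 0.022510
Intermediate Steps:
J(f) = -f²/2 (J(f) = -(f + f)*(f + f)/8 = -2*f*2*f/8 = -f²/2)
X(m, D) = -10 (X(m, D) = -7 - 3 = -10)
M = -249/2 (M = -½*3² + 12*(-10) = -½*9 - 120 = -9/2 - 120 = -249/2 ≈ -124.50)
((234 - 461)/(472 - 391))/M = ((234 - 461)/(472 - 391))/(-249/2) = -227/81*(-2/249) = 454/20169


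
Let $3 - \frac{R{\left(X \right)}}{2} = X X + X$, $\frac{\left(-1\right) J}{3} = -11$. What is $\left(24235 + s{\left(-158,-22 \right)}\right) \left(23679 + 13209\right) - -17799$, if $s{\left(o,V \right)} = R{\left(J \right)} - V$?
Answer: $812254671$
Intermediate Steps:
$J = 33$ ($J = \left(-3\right) \left(-11\right) = 33$)
$R{\left(X \right)} = 6 - 2 X - 2 X^{2}$ ($R{\left(X \right)} = 6 - 2 \left(X X + X\right) = 6 - 2 \left(X^{2} + X\right) = 6 - 2 \left(X + X^{2}\right) = 6 - \left(2 X + 2 X^{2}\right) = 6 - 2 X - 2 X^{2}$)
$s{\left(o,V \right)} = -2238 - V$ ($s{\left(o,V \right)} = \left(6 - 66 - 2 \cdot 33^{2}\right) - V = \left(6 - 66 - 2178\right) - V = -2238 - V$)
$\left(24235 + s{\left(-158,-22 \right)}\right) \left(23679 + 13209\right) - -17799 = \left(24235 - 2216\right) \left(23679 + 13209\right) - -17799 = \left(24235 + \left(-2238 + 22\right)\right) 36888 + 17799 = \left(24235 - 2216\right) 36888 + 17799 = 22019 \cdot 36888 + 17799 = 812236872 + 17799 = 812254671$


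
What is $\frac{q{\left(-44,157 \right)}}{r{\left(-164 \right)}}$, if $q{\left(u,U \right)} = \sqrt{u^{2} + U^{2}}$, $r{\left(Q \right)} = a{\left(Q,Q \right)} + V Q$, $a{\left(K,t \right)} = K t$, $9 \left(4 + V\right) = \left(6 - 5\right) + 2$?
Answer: $\frac{3 \sqrt{26585}}{82492} \approx 0.0059296$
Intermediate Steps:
$V = - \frac{11}{3}$ ($V = -4 + \frac{\left(6 - 5\right) + 2}{9} = -4 + \frac{1 + 2}{9} = -4 + \frac{1}{9} \cdot 3 = -4 + \frac{1}{3} = - \frac{11}{3} \approx -3.6667$)
$r{\left(Q \right)} = Q^{2} - \frac{11 Q}{3}$ ($r{\left(Q \right)} = Q Q - \frac{11 Q}{3} = Q^{2} - \frac{11 Q}{3}$)
$q{\left(u,U \right)} = \sqrt{U^{2} + u^{2}}$
$\frac{q{\left(-44,157 \right)}}{r{\left(-164 \right)}} = \frac{\sqrt{157^{2} + \left(-44\right)^{2}}}{\frac{1}{3} \left(-164\right) \left(-11 + 3 \left(-164\right)\right)} = \frac{\sqrt{24649 + 1936}}{\frac{1}{3} \left(-164\right) \left(-11 - 492\right)} = \frac{\sqrt{26585}}{\frac{1}{3} \left(-164\right) \left(-503\right)} = \frac{\sqrt{26585}}{\frac{82492}{3}} = \sqrt{26585} \cdot \frac{3}{82492} = \frac{3 \sqrt{26585}}{82492}$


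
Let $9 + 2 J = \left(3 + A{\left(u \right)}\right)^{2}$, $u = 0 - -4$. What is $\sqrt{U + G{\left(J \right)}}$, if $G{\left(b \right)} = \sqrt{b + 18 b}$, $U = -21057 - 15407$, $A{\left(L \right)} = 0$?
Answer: $4 i \sqrt{2279} \approx 190.96 i$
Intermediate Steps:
$u = 4$ ($u = 0 + 4 = 4$)
$U = -36464$ ($U = -21057 - 15407 = -36464$)
$J = 0$ ($J = - \frac{9}{2} + \frac{\left(3 + 0\right)^{2}}{2} = - \frac{9}{2} + \frac{3^{2}}{2} = - \frac{9}{2} + \frac{1}{2} \cdot 9 = - \frac{9}{2} + \frac{9}{2} = 0$)
$G{\left(b \right)} = \sqrt{19} \sqrt{b}$ ($G{\left(b \right)} = \sqrt{19 b} = \sqrt{19} \sqrt{b}$)
$\sqrt{U + G{\left(J \right)}} = \sqrt{-36464 + \sqrt{19} \sqrt{0}} = \sqrt{-36464 + \sqrt{19} \cdot 0} = \sqrt{-36464 + 0} = \sqrt{-36464} = 4 i \sqrt{2279}$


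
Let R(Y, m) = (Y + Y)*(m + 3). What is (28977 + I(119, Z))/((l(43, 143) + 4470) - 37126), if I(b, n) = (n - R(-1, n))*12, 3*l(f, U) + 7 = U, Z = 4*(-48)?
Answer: -66411/97832 ≈ -0.67883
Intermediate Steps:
Z = -192
l(f, U) = -7/3 + U/3
R(Y, m) = 2*Y*(3 + m) (R(Y, m) = (2*Y)*(3 + m) = 2*Y*(3 + m))
I(b, n) = 72 + 36*n (I(b, n) = (n - 2*(-1)*(3 + n))*12 = (n - (-6 - 2*n))*12 = (n + (6 + 2*n))*12 = (6 + 3*n)*12 = 72 + 36*n)
(28977 + I(119, Z))/((l(43, 143) + 4470) - 37126) = (28977 + (72 + 36*(-192)))/(((-7/3 + (⅓)*143) + 4470) - 37126) = (28977 + (72 - 6912))/(((-7/3 + 143/3) + 4470) - 37126) = (28977 - 6840)/((136/3 + 4470) - 37126) = 22137/(13546/3 - 37126) = 22137/(-97832/3) = 22137*(-3/97832) = -66411/97832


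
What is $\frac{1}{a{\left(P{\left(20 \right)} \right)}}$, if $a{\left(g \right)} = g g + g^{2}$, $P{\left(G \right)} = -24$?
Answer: $\frac{1}{1152} \approx 0.00086806$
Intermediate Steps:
$a{\left(g \right)} = 2 g^{2}$ ($a{\left(g \right)} = g^{2} + g^{2} = 2 g^{2}$)
$\frac{1}{a{\left(P{\left(20 \right)} \right)}} = \frac{1}{2 \left(-24\right)^{2}} = \frac{1}{2 \cdot 576} = \frac{1}{1152}$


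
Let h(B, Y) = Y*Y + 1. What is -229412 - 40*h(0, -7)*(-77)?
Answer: -75412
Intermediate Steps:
h(B, Y) = 1 + Y**2 (h(B, Y) = Y**2 + 1 = 1 + Y**2)
-229412 - 40*h(0, -7)*(-77) = -229412 - 40*(1 + (-7)**2)*(-77) = -229412 - 40*(1 + 49)*(-77) = -229412 - 40*50*(-77) = -229412 - 2000*(-77) = -229412 - 1*(-154000) = -229412 + 154000 = -75412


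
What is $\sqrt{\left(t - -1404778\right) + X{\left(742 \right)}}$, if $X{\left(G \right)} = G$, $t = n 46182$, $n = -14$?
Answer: $2 \sqrt{189743} \approx 871.19$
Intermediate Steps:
$t = -646548$ ($t = \left(-14\right) 46182 = -646548$)
$\sqrt{\left(t - -1404778\right) + X{\left(742 \right)}} = \sqrt{\left(-646548 - -1404778\right) + 742} = \sqrt{\left(-646548 + 1404778\right) + 742} = \sqrt{758230 + 742} = \sqrt{758972} = 2 \sqrt{189743}$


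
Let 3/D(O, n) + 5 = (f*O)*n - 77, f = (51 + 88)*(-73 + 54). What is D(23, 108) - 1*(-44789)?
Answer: 293830441211/6560326 ≈ 44789.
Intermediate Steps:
f = -2641 (f = 139*(-19) = -2641)
D(O, n) = 3/(-82 - 2641*O*n) (D(O, n) = 3/(-5 + ((-2641*O)*n - 77)) = 3/(-5 + (-2641*O*n - 77)) = 3/(-5 + (-77 - 2641*O*n)) = 3/(-82 - 2641*O*n))
D(23, 108) - 1*(-44789) = 3/(-82 - 2641*23*108) - 1*(-44789) = 3/(-82 - 6560244) + 44789 = 3/(-6560326) + 44789 = 3*(-1/6560326) + 44789 = -3/6560326 + 44789 = 293830441211/6560326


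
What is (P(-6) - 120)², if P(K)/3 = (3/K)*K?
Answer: 12321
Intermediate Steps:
P(K) = 9 (P(K) = 3*((3/K)*K) = 3*3 = 9)
(P(-6) - 120)² = (9 - 120)² = (-111)² = 12321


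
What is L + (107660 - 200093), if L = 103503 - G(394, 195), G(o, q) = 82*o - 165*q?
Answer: 10937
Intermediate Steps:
G(o, q) = -165*q + 82*o
L = 103370 (L = 103503 - (-165*195 + 82*394) = 103503 - (-32175 + 32308) = 103503 - 1*133 = 103503 - 133 = 103370)
L + (107660 - 200093) = 103370 + (107660 - 200093) = 103370 - 92433 = 10937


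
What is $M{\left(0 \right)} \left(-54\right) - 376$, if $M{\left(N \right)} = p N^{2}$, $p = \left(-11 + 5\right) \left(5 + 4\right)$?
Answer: $-376$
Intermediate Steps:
$p = -54$ ($p = \left(-6\right) 9 = -54$)
$M{\left(N \right)} = - 54 N^{2}$
$M{\left(0 \right)} \left(-54\right) - 376 = - 54 \cdot 0^{2} \left(-54\right) - 376 = \left(-54\right) 0 \left(-54\right) - 376 = 0 \left(-54\right) - 376 = 0 - 376 = -376$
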